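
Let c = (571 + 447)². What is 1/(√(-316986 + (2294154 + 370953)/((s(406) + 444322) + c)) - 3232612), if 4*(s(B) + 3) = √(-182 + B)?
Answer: -√(1480643 + √14)/(3232612*√(1480643 + √14) - I*√3*√(156446812297 + 105662*√14)) ≈ -3.0935e-7 - 5.3878e-11*I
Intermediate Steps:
c = 1036324 (c = 1018² = 1036324)
s(B) = -3 + √(-182 + B)/4
1/(√(-316986 + (2294154 + 370953)/((s(406) + 444322) + c)) - 3232612) = 1/(√(-316986 + (2294154 + 370953)/(((-3 + √(-182 + 406)/4) + 444322) + 1036324)) - 3232612) = 1/(√(-316986 + 2665107/(((-3 + √224/4) + 444322) + 1036324)) - 3232612) = 1/(√(-316986 + 2665107/(((-3 + (4*√14)/4) + 444322) + 1036324)) - 3232612) = 1/(√(-316986 + 2665107/(((-3 + √14) + 444322) + 1036324)) - 3232612) = 1/(√(-316986 + 2665107/((444319 + √14) + 1036324)) - 3232612) = 1/(√(-316986 + 2665107/(1480643 + √14)) - 3232612) = 1/(-3232612 + √(-316986 + 2665107/(1480643 + √14)))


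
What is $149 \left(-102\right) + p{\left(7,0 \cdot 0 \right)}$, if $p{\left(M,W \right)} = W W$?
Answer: $-15198$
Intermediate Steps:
$p{\left(M,W \right)} = W^{2}$
$149 \left(-102\right) + p{\left(7,0 \cdot 0 \right)} = 149 \left(-102\right) + \left(0 \cdot 0\right)^{2} = -15198 + 0^{2} = -15198 + 0 = -15198$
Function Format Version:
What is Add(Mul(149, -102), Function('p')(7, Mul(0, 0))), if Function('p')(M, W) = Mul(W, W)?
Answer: -15198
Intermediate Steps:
Function('p')(M, W) = Pow(W, 2)
Add(Mul(149, -102), Function('p')(7, Mul(0, 0))) = Add(Mul(149, -102), Pow(Mul(0, 0), 2)) = Add(-15198, Pow(0, 2)) = Add(-15198, 0) = -15198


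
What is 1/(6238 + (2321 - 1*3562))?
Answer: 1/4997 ≈ 0.00020012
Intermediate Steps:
1/(6238 + (2321 - 1*3562)) = 1/(6238 + (2321 - 3562)) = 1/(6238 - 1241) = 1/4997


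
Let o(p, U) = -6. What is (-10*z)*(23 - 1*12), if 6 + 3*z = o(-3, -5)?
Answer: 440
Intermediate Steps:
z = -4 (z = -2 + (⅓)*(-6) = -2 - 2 = -4)
(-10*z)*(23 - 1*12) = (-10*(-4))*(23 - 1*12) = 40*(23 - 12) = 40*11 = 440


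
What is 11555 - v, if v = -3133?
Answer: 14688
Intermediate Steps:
11555 - v = 11555 - 1*(-3133) = 11555 + 3133 = 14688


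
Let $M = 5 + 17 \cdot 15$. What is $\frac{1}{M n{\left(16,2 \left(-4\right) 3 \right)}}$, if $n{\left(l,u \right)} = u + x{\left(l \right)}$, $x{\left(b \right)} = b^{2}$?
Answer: $\frac{1}{60320} \approx 1.6578 \cdot 10^{-5}$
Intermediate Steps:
$M = 260$ ($M = 5 + 255 = 260$)
$n{\left(l,u \right)} = u + l^{2}$
$\frac{1}{M n{\left(16,2 \left(-4\right) 3 \right)}} = \frac{1}{260 \left(2 \left(-4\right) 3 + 16^{2}\right)} = \frac{1}{260 \left(\left(-8\right) 3 + 256\right)} = \frac{1}{260 \left(-24 + 256\right)} = \frac{1}{260 \cdot 232} = \frac{1}{60320}$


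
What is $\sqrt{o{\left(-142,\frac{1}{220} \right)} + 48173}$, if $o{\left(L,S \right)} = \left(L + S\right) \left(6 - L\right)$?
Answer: $\frac{2 \sqrt{20537990}}{55} \approx 164.8$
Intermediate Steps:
$o{\left(L,S \right)} = \left(6 - L\right) \left(L + S\right)$
$\sqrt{o{\left(-142,\frac{1}{220} \right)} + 48173} = \sqrt{\left(- \left(-142\right)^{2} + 6 \left(-142\right) + \frac{6}{220} - - \frac{142}{220}\right) + 48173} = \sqrt{\left(\left(-1\right) 20164 - 852 + 6 \cdot \frac{1}{220} - \left(-142\right) \frac{1}{220}\right) + 48173} = \sqrt{\left(-20164 - 852 + \frac{3}{110} + \frac{71}{110}\right) + 48173} = \sqrt{- \frac{1155843}{55} + 48173} = \sqrt{\frac{1493672}{55}} = \frac{2 \sqrt{20537990}}{55}$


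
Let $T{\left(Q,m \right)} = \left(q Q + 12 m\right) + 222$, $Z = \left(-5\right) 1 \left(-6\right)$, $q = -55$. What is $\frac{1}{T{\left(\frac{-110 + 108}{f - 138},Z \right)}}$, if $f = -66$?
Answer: $\frac{102}{59309} \approx 0.0017198$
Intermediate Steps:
$Z = 30$ ($Z = \left(-5\right) \left(-6\right) = 30$)
$T{\left(Q,m \right)} = 222 - 55 Q + 12 m$ ($T{\left(Q,m \right)} = \left(- 55 Q + 12 m\right) + 222 = 222 - 55 Q + 12 m$)
$\frac{1}{T{\left(\frac{-110 + 108}{f - 138},Z \right)}} = \frac{1}{222 - 55 \frac{-110 + 108}{-66 - 138} + 12 \cdot 30} = \frac{1}{222 - 55 \left(- \frac{2}{-204}\right) + 360} = \frac{1}{222 - 55 \left(\left(-2\right) \left(- \frac{1}{204}\right)\right) + 360} = \frac{1}{222 - \frac{55}{102} + 360} = \frac{1}{\frac{59309}{102}} = \frac{102}{59309}$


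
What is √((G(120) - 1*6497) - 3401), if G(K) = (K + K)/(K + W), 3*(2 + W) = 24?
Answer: I*√4364178/21 ≈ 99.479*I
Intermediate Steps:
W = 6 (W = -2 + (⅓)*24 = -2 + 8 = 6)
G(K) = 2*K/(6 + K) (G(K) = (K + K)/(K + 6) = (2*K)/(6 + K) = 2*K/(6 + K))
√((G(120) - 1*6497) - 3401) = √((2*120/(6 + 120) - 1*6497) - 3401) = √((2*120/126 - 6497) - 3401) = √((2*120*(1/126) - 6497) - 3401) = √((40/21 - 6497) - 3401) = √(-136397/21 - 3401) = √(-207818/21) = I*√4364178/21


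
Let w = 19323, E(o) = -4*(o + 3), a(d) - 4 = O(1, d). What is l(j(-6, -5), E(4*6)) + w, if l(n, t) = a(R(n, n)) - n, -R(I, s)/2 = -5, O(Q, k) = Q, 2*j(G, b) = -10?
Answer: 19333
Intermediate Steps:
j(G, b) = -5 (j(G, b) = (1/2)*(-10) = -5)
R(I, s) = 10 (R(I, s) = -2*(-5) = 10)
a(d) = 5 (a(d) = 4 + 1 = 5)
E(o) = -12 - 4*o (E(o) = -4*(3 + o) = -12 - 4*o)
l(n, t) = 5 - n
l(j(-6, -5), E(4*6)) + w = (5 - 1*(-5)) + 19323 = (5 + 5) + 19323 = 10 + 19323 = 19333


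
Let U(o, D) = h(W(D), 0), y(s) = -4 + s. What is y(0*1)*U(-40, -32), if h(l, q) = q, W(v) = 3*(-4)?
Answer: 0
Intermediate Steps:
W(v) = -12
U(o, D) = 0
y(0*1)*U(-40, -32) = (-4 + 0*1)*0 = (-4 + 0)*0 = -4*0 = 0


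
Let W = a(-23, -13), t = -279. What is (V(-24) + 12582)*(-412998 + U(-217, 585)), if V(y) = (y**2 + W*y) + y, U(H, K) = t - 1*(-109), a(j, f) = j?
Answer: -5654617248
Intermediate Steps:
W = -23
U(H, K) = -170 (U(H, K) = -279 - 1*(-109) = -279 + 109 = -170)
V(y) = y**2 - 22*y (V(y) = (y**2 - 23*y) + y = y**2 - 22*y)
(V(-24) + 12582)*(-412998 + U(-217, 585)) = (-24*(-22 - 24) + 12582)*(-412998 - 170) = (-24*(-46) + 12582)*(-413168) = (1104 + 12582)*(-413168) = 13686*(-413168) = -5654617248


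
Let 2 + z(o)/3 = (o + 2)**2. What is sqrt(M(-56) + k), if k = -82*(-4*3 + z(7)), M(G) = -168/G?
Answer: I*sqrt(18447) ≈ 135.82*I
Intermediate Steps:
z(o) = -6 + 3*(2 + o)**2 (z(o) = -6 + 3*(o + 2)**2 = -6 + 3*(2 + o)**2)
k = -18450 (k = -82*(-4*3 + (-6 + 3*(2 + 7)**2)) = -82*(-12 + (-6 + 3*9**2)) = -82*(-12 + (-6 + 3*81)) = -82*(-12 + (-6 + 243)) = -82*(-12 + 237) = -82*225 = -18450)
sqrt(M(-56) + k) = sqrt(-168/(-56) - 18450) = sqrt(-168*(-1/56) - 18450) = sqrt(3 - 18450) = sqrt(-18447) = I*sqrt(18447)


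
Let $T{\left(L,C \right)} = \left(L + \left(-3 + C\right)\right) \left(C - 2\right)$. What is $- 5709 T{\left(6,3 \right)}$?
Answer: $-34254$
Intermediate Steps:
$T{\left(L,C \right)} = \left(-2 + C\right) \left(-3 + C + L\right)$ ($T{\left(L,C \right)} = \left(-3 + C + L\right) \left(-2 + C\right) = \left(-2 + C\right) \left(-3 + C + L\right)$)
$- 5709 T{\left(6,3 \right)} = - 5709 \left(6 + 3^{2} - 15 - 12 + 3 \cdot 6\right) = - 5709 \left(6 + 9 - 15 - 12 + 18\right) = \left(-5709\right) 6 = -34254$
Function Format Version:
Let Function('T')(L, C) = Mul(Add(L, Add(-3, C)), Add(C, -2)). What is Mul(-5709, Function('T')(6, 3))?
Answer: -34254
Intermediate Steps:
Function('T')(L, C) = Mul(Add(-2, C), Add(-3, C, L)) (Function('T')(L, C) = Mul(Add(-3, C, L), Add(-2, C)) = Mul(Add(-2, C), Add(-3, C, L)))
Mul(-5709, Function('T')(6, 3)) = Mul(-5709, Add(6, Pow(3, 2), Mul(-5, 3), Mul(-2, 6), Mul(3, 6))) = Mul(-5709, Add(6, 9, -15, -12, 18)) = Mul(-5709, 6) = -34254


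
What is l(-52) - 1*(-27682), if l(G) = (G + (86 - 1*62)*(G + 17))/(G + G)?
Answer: 719955/26 ≈ 27691.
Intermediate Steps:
l(G) = (408 + 25*G)/(2*G) (l(G) = (G + (86 - 62)*(17 + G))/((2*G)) = (G + 24*(17 + G))*(1/(2*G)) = (G + (408 + 24*G))*(1/(2*G)) = (408 + 25*G)*(1/(2*G)) = (408 + 25*G)/(2*G))
l(-52) - 1*(-27682) = (25/2 + 204/(-52)) - 1*(-27682) = (25/2 + 204*(-1/52)) + 27682 = (25/2 - 51/13) + 27682 = 223/26 + 27682 = 719955/26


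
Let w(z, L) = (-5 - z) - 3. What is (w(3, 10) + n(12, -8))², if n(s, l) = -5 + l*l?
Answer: 2304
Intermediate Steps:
n(s, l) = -5 + l²
w(z, L) = -8 - z
(w(3, 10) + n(12, -8))² = ((-8 - 1*3) + (-5 + (-8)²))² = ((-8 - 3) + (-5 + 64))² = (-11 + 59)² = 48² = 2304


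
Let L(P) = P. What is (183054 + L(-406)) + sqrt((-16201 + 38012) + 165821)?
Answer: 182648 + 12*sqrt(1303) ≈ 1.8308e+5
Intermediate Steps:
(183054 + L(-406)) + sqrt((-16201 + 38012) + 165821) = (183054 - 406) + sqrt((-16201 + 38012) + 165821) = 182648 + sqrt(21811 + 165821) = 182648 + sqrt(187632) = 182648 + 12*sqrt(1303)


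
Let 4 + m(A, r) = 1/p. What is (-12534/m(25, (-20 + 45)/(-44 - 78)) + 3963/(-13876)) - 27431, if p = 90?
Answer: -120995549761/4981484 ≈ -24289.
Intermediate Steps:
m(A, r) = -359/90 (m(A, r) = -4 + 1/90 = -359/90)
(-12534/m(25, (-20 + 45)/(-44 - 78)) + 3963/(-13876)) - 27431 = (-12534/(-359/90) + 3963/(-13876)) - 27431 = (-12534*(-90/359) + 3963*(-1/13876)) - 27431 = (1128060/359 - 3963/13876) - 27431 = 15651537843/4981484 - 27431 = -120995549761/4981484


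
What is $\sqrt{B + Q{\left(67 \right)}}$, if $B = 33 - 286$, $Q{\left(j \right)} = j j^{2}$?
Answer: $9 \sqrt{3710} \approx 548.19$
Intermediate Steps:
$Q{\left(j \right)} = j^{3}$
$B = -253$ ($B = 33 - 286 = -253$)
$\sqrt{B + Q{\left(67 \right)}} = \sqrt{-253 + 67^{3}} = \sqrt{-253 + 300763} = \sqrt{300510} = 9 \sqrt{3710}$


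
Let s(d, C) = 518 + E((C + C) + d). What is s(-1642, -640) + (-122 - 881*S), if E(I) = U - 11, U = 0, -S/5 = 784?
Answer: 3453905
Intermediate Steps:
S = -3920 (S = -5*784 = -3920)
E(I) = -11 (E(I) = 0 - 11 = -11)
s(d, C) = 507 (s(d, C) = 518 - 11 = 507)
s(-1642, -640) + (-122 - 881*S) = 507 + (-122 - 881*(-3920)) = 507 + (-122 + 3453520) = 507 + 3453398 = 3453905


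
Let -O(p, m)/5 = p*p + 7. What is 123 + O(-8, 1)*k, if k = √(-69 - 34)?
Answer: 123 - 355*I*√103 ≈ 123.0 - 3602.9*I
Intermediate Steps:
k = I*√103 (k = √(-103) = I*√103 ≈ 10.149*I)
O(p, m) = -35 - 5*p² (O(p, m) = -5*(p*p + 7) = -5*(p² + 7) = -5*(7 + p²) = -35 - 5*p²)
123 + O(-8, 1)*k = 123 + (-35 - 5*(-8)²)*(I*√103) = 123 + (-35 - 5*64)*(I*√103) = 123 + (-35 - 320)*(I*√103) = 123 - 355*I*√103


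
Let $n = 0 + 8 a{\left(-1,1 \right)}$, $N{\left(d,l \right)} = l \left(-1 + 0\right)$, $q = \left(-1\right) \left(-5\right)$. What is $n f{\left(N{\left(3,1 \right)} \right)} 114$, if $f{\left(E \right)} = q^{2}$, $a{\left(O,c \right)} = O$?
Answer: $-22800$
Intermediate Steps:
$q = 5$
$N{\left(d,l \right)} = - l$ ($N{\left(d,l \right)} = l \left(-1\right) = - l$)
$n = -8$ ($n = 0 + 8 \left(-1\right) = 0 - 8 = -8$)
$f{\left(E \right)} = 25$ ($f{\left(E \right)} = 5^{2} = 25$)
$n f{\left(N{\left(3,1 \right)} \right)} 114 = \left(-8\right) 25 \cdot 114 = \left(-200\right) 114 = -22800$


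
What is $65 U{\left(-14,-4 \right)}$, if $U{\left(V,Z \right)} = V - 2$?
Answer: $-1040$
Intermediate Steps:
$U{\left(V,Z \right)} = -2 + V$
$65 U{\left(-14,-4 \right)} = 65 \left(-2 - 14\right) = 65 \left(-16\right) = -1040$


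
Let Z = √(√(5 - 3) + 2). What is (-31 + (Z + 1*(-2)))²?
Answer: (33 - √(2 + √2))² ≈ 970.46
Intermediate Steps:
Z = √(2 + √2) (Z = √(√2 + 2) = √(2 + √2) ≈ 1.8478)
(-31 + (Z + 1*(-2)))² = (-31 + (√(2 + √2) + 1*(-2)))² = (-31 + (√(2 + √2) - 2))² = (-31 + (-2 + √(2 + √2)))² = (-33 + √(2 + √2))²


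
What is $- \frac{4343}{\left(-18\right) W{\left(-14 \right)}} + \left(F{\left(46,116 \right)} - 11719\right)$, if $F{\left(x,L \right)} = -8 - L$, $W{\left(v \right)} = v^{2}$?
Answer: $- \frac{41777761}{3528} \approx -11842.0$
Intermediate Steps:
$- \frac{4343}{\left(-18\right) W{\left(-14 \right)}} + \left(F{\left(46,116 \right)} - 11719\right) = - \frac{4343}{\left(-18\right) \left(-14\right)^{2}} - 11843 = - \frac{4343}{\left(-18\right) 196} - 11843 = - \frac{4343}{-3528} - 11843 = \left(-4343\right) \left(- \frac{1}{3528}\right) - 11843 = \frac{4343}{3528} - 11843 = - \frac{41777761}{3528}$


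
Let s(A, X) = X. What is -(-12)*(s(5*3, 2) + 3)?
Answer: 60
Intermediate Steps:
-(-12)*(s(5*3, 2) + 3) = -(-12)*(2 + 3) = -(-12)*5 = -3*(-20) = 60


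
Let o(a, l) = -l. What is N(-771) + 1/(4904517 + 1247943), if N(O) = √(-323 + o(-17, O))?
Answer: 1/6152460 + 8*√7 ≈ 21.166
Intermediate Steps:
N(O) = √(-323 - O)
N(-771) + 1/(4904517 + 1247943) = √(-323 - 1*(-771)) + 1/(4904517 + 1247943) = √(-323 + 771) + 1/6152460 = √448 + 1/6152460 = 8*√7 + 1/6152460 = 1/6152460 + 8*√7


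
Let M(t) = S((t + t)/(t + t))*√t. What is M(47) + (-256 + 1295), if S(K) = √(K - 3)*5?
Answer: 1039 + 5*I*√94 ≈ 1039.0 + 48.477*I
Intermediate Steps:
S(K) = 5*√(-3 + K) (S(K) = √(-3 + K)*5 = 5*√(-3 + K))
M(t) = 5*I*√2*√t (M(t) = (5*√(-3 + (t + t)/(t + t)))*√t = (5*√(-3 + (2*t)/((2*t))))*√t = (5*√(-3 + (2*t)*(1/(2*t))))*√t = (5*√(-3 + 1))*√t = (5*√(-2))*√t = (5*(I*√2))*√t = (5*I*√2)*√t = 5*I*√2*√t)
M(47) + (-256 + 1295) = 5*I*√2*√47 + (-256 + 1295) = 5*I*√94 + 1039 = 1039 + 5*I*√94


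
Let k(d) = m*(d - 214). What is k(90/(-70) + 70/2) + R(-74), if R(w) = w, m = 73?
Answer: -92644/7 ≈ -13235.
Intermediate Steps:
k(d) = -15622 + 73*d (k(d) = 73*(d - 214) = 73*(-214 + d) = -15622 + 73*d)
k(90/(-70) + 70/2) + R(-74) = (-15622 + 73*(90/(-70) + 70/2)) - 74 = (-15622 + 73*(90*(-1/70) + 70*(½))) - 74 = (-15622 + 73*(-9/7 + 35)) - 74 = (-15622 + 73*(236/7)) - 74 = (-15622 + 17228/7) - 74 = -92126/7 - 74 = -92644/7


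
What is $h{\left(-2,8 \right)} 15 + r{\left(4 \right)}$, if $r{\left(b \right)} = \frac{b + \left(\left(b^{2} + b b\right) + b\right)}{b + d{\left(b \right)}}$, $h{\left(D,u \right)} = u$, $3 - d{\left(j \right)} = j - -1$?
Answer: $140$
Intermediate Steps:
$d{\left(j \right)} = 2 - j$ ($d{\left(j \right)} = 3 - \left(j - -1\right) = 3 - \left(j + 1\right) = 3 - \left(1 + j\right) = 2 - j$)
$r{\left(b \right)} = b + b^{2}$ ($r{\left(b \right)} = \frac{b + \left(\left(b^{2} + b b\right) + b\right)}{b - \left(-2 + b\right)} = \frac{b + \left(\left(b^{2} + b^{2}\right) + b\right)}{2} = \left(b + \left(2 b^{2} + b\right)\right) \frac{1}{2} = \left(b + \left(b + 2 b^{2}\right)\right) \frac{1}{2} = \left(2 b + 2 b^{2}\right) \frac{1}{2} = b + b^{2}$)
$h{\left(-2,8 \right)} 15 + r{\left(4 \right)} = 8 \cdot 15 + 4 \left(1 + 4\right) = 120 + 4 \cdot 5 = 120 + 20 = 140$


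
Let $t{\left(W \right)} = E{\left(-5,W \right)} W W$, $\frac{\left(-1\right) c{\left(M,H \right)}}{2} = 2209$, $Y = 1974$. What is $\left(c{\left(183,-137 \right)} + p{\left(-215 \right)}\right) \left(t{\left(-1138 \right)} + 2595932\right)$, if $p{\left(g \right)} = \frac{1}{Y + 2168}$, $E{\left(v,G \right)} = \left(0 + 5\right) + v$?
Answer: $- \frac{1250102137470}{109} \approx -1.1469 \cdot 10^{10}$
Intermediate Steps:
$E{\left(v,G \right)} = 5 + v$
$c{\left(M,H \right)} = -4418$ ($c{\left(M,H \right)} = \left(-2\right) 2209 = -4418$)
$t{\left(W \right)} = 0$ ($t{\left(W \right)} = \left(5 - 5\right) W W = 0 W W = 0 W = 0$)
$p{\left(g \right)} = \frac{1}{4142}$ ($p{\left(g \right)} = \frac{1}{1974 + 2168} = \frac{1}{4142}$)
$\left(c{\left(183,-137 \right)} + p{\left(-215 \right)}\right) \left(t{\left(-1138 \right)} + 2595932\right) = \left(-4418 + \frac{1}{4142}\right) \left(0 + 2595932\right) = \left(- \frac{18299355}{4142}\right) 2595932 = - \frac{1250102137470}{109}$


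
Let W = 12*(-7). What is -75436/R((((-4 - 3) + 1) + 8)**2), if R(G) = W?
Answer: 18859/21 ≈ 898.05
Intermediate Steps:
W = -84
R(G) = -84
-75436/R((((-4 - 3) + 1) + 8)**2) = -75436/(-84) = -75436*(-1/84) = 18859/21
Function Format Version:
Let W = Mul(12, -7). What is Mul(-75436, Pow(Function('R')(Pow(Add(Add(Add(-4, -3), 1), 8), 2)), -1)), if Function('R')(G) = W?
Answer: Rational(18859, 21) ≈ 898.05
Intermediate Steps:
W = -84
Function('R')(G) = -84
Mul(-75436, Pow(Function('R')(Pow(Add(Add(Add(-4, -3), 1), 8), 2)), -1)) = Mul(-75436, Pow(-84, -1)) = Mul(-75436, Rational(-1, 84)) = Rational(18859, 21)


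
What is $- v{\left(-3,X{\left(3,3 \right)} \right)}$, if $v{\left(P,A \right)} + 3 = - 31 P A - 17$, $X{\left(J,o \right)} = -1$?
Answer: $113$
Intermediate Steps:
$v{\left(P,A \right)} = -20 - 31 A P$ ($v{\left(P,A \right)} = -3 + \left(- 31 P A - 17\right) = -3 - \left(17 + 31 A P\right) = -20 - 31 A P$)
$- v{\left(-3,X{\left(3,3 \right)} \right)} = - (-20 - \left(-31\right) \left(-3\right)) = - (-20 - 93) = \left(-1\right) \left(-113\right) = 113$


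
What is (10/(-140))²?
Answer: 1/196 ≈ 0.0051020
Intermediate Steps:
(10/(-140))² = (10*(-1/140))² = (-1/14)² = 1/196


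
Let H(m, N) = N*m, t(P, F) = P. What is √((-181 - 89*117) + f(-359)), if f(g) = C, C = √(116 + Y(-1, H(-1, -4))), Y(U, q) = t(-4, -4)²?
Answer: √(-10594 + 2*√33) ≈ 102.87*I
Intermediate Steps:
Y(U, q) = 16 (Y(U, q) = (-4)² = 16)
C = 2*√33 (C = √(116 + 16) = √132 = 2*√33 ≈ 11.489)
f(g) = 2*√33
√((-181 - 89*117) + f(-359)) = √((-181 - 89*117) + 2*√33) = √((-181 - 10413) + 2*√33) = √(-10594 + 2*√33)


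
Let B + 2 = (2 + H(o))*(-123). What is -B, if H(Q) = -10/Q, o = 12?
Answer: 291/2 ≈ 145.50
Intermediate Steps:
B = -291/2 (B = -2 + (2 - 10/12)*(-123) = -2 + (2 - 10*1/12)*(-123) = -2 + (2 - ⅚)*(-123) = -2 + (7/6)*(-123) = -2 - 287/2 = -291/2 ≈ -145.50)
-B = -1*(-291/2) = 291/2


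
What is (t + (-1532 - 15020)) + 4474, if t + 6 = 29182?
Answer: 17098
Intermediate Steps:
t = 29176 (t = -6 + 29182 = 29176)
(t + (-1532 - 15020)) + 4474 = (29176 + (-1532 - 15020)) + 4474 = (29176 - 16552) + 4474 = 12624 + 4474 = 17098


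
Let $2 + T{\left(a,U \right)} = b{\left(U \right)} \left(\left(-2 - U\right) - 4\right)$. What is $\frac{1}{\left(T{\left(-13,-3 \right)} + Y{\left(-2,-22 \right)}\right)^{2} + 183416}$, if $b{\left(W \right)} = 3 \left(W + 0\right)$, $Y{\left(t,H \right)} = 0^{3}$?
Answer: $\frac{1}{184041} \approx 5.4336 \cdot 10^{-6}$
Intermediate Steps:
$Y{\left(t,H \right)} = 0$
$b{\left(W \right)} = 3 W$
$T{\left(a,U \right)} = -2 + 3 U \left(-6 - U\right)$ ($T{\left(a,U \right)} = -2 + 3 U \left(\left(-2 - U\right) - 4\right) = -2 + 3 U \left(-6 - U\right)$)
$\frac{1}{\left(T{\left(-13,-3 \right)} + Y{\left(-2,-22 \right)}\right)^{2} + 183416} = \frac{1}{\left(\left(-2 - -54 - 3 \left(-3\right)^{2}\right) + 0\right)^{2} + 183416} = \frac{1}{\left(\left(-2 + 54 - 27\right) + 0\right)^{2} + 183416} = \frac{1}{\left(25 + 0\right)^{2} + 183416} = \frac{1}{25^{2} + 183416} = \frac{1}{625 + 183416} = \frac{1}{184041}$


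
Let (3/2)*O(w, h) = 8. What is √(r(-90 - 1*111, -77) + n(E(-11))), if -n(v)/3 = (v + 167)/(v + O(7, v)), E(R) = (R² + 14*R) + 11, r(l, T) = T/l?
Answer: √106994310/2010 ≈ 5.1462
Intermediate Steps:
O(w, h) = 16/3 (O(w, h) = (⅔)*8 = 16/3)
E(R) = 11 + R² + 14*R
n(v) = -3*(167 + v)/(16/3 + v) (n(v) = -3*(v + 167)/(v + 16/3) = -3*(167 + v)/(16/3 + v))
√(r(-90 - 1*111, -77) + n(E(-11))) = √(-77/(-90 - 1*111) + 9*(-167 - (11 + (-11)² + 14*(-11)))/(16 + 3*(11 + (-11)² + 14*(-11)))) = √(-77/(-90 - 111) + 9*(-167 - (11 + 121 - 154))/(16 + 3*(11 + 121 - 154))) = √(-77/(-201) + 9*(-167 - 1*(-22))/(16 + 3*(-22))) = √(-77*(-1/201) + 9*(-167 + 22)/(16 - 66)) = √(77/201 + 9*(-145)/(-50)) = √(77/201 + 9*(-1/50)*(-145)) = √(77/201 + 261/10) = √(53231/2010) = √106994310/2010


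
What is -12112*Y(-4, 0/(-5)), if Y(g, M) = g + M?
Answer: 48448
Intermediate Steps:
Y(g, M) = M + g
-12112*Y(-4, 0/(-5)) = -12112*(0/(-5) - 4) = -12112*(0*(-1/5) - 4) = -12112*(0 - 4) = -12112*(-4) = 48448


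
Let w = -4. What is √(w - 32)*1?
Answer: 6*I ≈ 6.0*I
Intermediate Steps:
√(w - 32)*1 = √(-4 - 32)*1 = √(-36)*1 = (6*I)*1 = 6*I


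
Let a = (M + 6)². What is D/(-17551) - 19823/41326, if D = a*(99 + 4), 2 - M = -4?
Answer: -960860705/725312626 ≈ -1.3248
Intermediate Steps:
M = 6 (M = 2 - 1*(-4) = 2 + 4 = 6)
a = 144 (a = (6 + 6)² = 12² = 144)
D = 14832 (D = 144*(99 + 4) = 144*103 = 14832)
D/(-17551) - 19823/41326 = 14832/(-17551) - 19823/41326 = 14832*(-1/17551) - 19823*1/41326 = -14832/17551 - 19823/41326 = -960860705/725312626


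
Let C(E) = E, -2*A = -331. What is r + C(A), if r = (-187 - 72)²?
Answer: 134493/2 ≈ 67247.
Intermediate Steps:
A = 331/2 (A = -½*(-331) = 331/2 ≈ 165.50)
r = 67081 (r = (-259)² = 67081)
r + C(A) = 67081 + 331/2 = 134493/2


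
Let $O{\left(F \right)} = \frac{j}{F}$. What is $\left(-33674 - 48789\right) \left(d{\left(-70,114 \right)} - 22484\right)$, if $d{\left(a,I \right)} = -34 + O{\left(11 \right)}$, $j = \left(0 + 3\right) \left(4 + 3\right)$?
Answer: $\frac{20424188451}{11} \approx 1.8567 \cdot 10^{9}$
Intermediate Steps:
$j = 21$ ($j = 3 \cdot 7 = 21$)
$O{\left(F \right)} = \frac{21}{F}$
$d{\left(a,I \right)} = - \frac{353}{11}$ ($d{\left(a,I \right)} = -34 + \frac{21}{11} = - \frac{353}{11}$)
$\left(-33674 - 48789\right) \left(d{\left(-70,114 \right)} - 22484\right) = \left(-33674 - 48789\right) \left(- \frac{353}{11} - 22484\right) = \left(-82463\right) \left(- \frac{247677}{11}\right) = \frac{20424188451}{11}$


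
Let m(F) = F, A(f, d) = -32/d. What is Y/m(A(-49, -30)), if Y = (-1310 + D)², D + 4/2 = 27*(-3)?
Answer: 29106735/16 ≈ 1.8192e+6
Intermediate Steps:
D = -83 (D = -2 + 27*(-3) = -2 - 81 = -83)
Y = 1940449 (Y = (-1310 - 83)² = (-1393)² = 1940449)
Y/m(A(-49, -30)) = 1940449/((-32/(-30))) = 1940449/((-32*(-1/30))) = 1940449/(16/15) = 1940449*(15/16) = 29106735/16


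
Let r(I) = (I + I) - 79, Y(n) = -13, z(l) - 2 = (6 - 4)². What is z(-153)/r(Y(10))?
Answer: -2/35 ≈ -0.057143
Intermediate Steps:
z(l) = 6 (z(l) = 2 + (6 - 4)² = 2 + 2² = 2 + 4 = 6)
r(I) = -79 + 2*I (r(I) = 2*I - 79 = -79 + 2*I)
z(-153)/r(Y(10)) = 6/(-79 + 2*(-13)) = 6/(-79 - 26) = 6/(-105) = 6*(-1/105) = -2/35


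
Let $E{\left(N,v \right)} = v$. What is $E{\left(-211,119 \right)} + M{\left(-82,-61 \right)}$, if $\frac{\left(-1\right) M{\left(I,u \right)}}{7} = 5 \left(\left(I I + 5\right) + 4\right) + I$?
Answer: $-234962$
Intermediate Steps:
$M{\left(I,u \right)} = -315 - 35 I^{2} - 7 I$ ($M{\left(I,u \right)} = - 7 \left(5 \left(\left(I I + 5\right) + 4\right) + I\right) = - 7 \left(5 \left(\left(I^{2} + 5\right) + 4\right) + I\right) = - 7 \left(5 \left(\left(5 + I^{2}\right) + 4\right) + I\right) = - 7 \left(5 \left(9 + I^{2}\right) + I\right) = - 7 \left(\left(45 + 5 I^{2}\right) + I\right) = - 7 \left(45 + I + 5 I^{2}\right) = -315 - 35 I^{2} - 7 I$)
$E{\left(-211,119 \right)} + M{\left(-82,-61 \right)} = 119 - \left(-259 + 235340\right) = 119 - 235081 = -234962$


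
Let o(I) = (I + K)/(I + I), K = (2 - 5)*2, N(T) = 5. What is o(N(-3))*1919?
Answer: -1919/10 ≈ -191.90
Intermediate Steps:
K = -6 (K = -3*2 = -6)
o(I) = (-6 + I)/(2*I) (o(I) = (I - 6)/(I + I) = (-6 + I)/((2*I)) = (-6 + I)*(1/(2*I)) = (-6 + I)/(2*I))
o(N(-3))*1919 = ((½)*(-6 + 5)/5)*1919 = ((½)*(⅕)*(-1))*1919 = -⅒*1919 = -1919/10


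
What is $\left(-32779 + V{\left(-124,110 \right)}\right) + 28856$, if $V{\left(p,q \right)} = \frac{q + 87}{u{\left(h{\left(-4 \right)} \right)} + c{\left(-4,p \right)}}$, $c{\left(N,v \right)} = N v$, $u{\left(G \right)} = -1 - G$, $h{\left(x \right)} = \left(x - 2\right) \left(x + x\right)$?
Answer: $- \frac{1753384}{447} \approx -3922.6$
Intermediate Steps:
$h{\left(x \right)} = 2 x \left(-2 + x\right)$ ($h{\left(x \right)} = \left(-2 + x\right) 2 x = 2 x \left(-2 + x\right)$)
$V{\left(p,q \right)} = \frac{87 + q}{-49 - 4 p}$ ($V{\left(p,q \right)} = \frac{q + 87}{\left(-1 - 2 \left(-4\right) \left(-2 - 4\right)\right) - 4 p} = \frac{87 + q}{\left(-1 - 2 \left(-4\right) \left(-6\right)\right) - 4 p} = \frac{87 + q}{\left(-1 - 48\right) - 4 p} = \frac{87 + q}{-49 - 4 p}$)
$\left(-32779 + V{\left(-124,110 \right)}\right) + 28856 = \left(-32779 + \frac{-87 - 110}{49 + 4 \left(-124\right)}\right) + 28856 = \left(-32779 + \frac{-87 - 110}{49 - 496}\right) + 28856 = \left(-32779 + \frac{1}{-447} \left(-197\right)\right) + 28856 = \left(-32779 - - \frac{197}{447}\right) + 28856 = \left(-32779 + \frac{197}{447}\right) + 28856 = - \frac{14652016}{447} + 28856 = - \frac{1753384}{447}$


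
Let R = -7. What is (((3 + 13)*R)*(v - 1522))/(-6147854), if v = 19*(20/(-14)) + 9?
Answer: -86248/3073927 ≈ -0.028058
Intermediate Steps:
v = -127/7 (v = 19*(20*(-1/14)) + 9 = 19*(-10/7) + 9 = -190/7 + 9 = -127/7 ≈ -18.143)
(((3 + 13)*R)*(v - 1522))/(-6147854) = (((3 + 13)*(-7))*(-127/7 - 1522))/(-6147854) = ((16*(-7))*(-10781/7))*(-1/6147854) = -112*(-10781/7)*(-1/6147854) = 172496*(-1/6147854) = -86248/3073927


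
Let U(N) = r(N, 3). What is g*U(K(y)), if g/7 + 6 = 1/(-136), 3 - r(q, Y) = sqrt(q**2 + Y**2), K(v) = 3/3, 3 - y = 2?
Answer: -17157/136 + 5719*sqrt(10)/136 ≈ 6.8240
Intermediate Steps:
y = 1 (y = 3 - 1*2 = 3 - 2 = 1)
K(v) = 1 (K(v) = 3*(1/3) = 1)
r(q, Y) = 3 - sqrt(Y**2 + q**2) (r(q, Y) = 3 - sqrt(q**2 + Y**2) = 3 - sqrt(Y**2 + q**2))
U(N) = 3 - sqrt(9 + N**2) (U(N) = 3 - sqrt(3**2 + N**2) = 3 - sqrt(9 + N**2))
g = -5719/136 (g = -42 + 7/(-136) = -42 + 7*(-1/136) = -42 - 7/136 = -5719/136 ≈ -42.051)
g*U(K(y)) = -5719*(3 - sqrt(9 + 1**2))/136 = -5719*(3 - sqrt(9 + 1))/136 = -5719*(3 - sqrt(10))/136 = -17157/136 + 5719*sqrt(10)/136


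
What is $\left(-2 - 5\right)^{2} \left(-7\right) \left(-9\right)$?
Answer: $3087$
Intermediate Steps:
$\left(-2 - 5\right)^{2} \left(-7\right) \left(-9\right) = \left(-7\right)^{2} \left(-7\right) \left(-9\right) = 49 \left(-7\right) \left(-9\right) = \left(-343\right) \left(-9\right) = 3087$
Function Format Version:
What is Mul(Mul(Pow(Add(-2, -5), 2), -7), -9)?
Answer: 3087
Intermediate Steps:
Mul(Mul(Pow(Add(-2, -5), 2), -7), -9) = Mul(Mul(Pow(-7, 2), -7), -9) = Mul(Mul(49, -7), -9) = Mul(-343, -9) = 3087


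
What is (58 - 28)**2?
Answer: 900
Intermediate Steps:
(58 - 28)**2 = 30**2 = 900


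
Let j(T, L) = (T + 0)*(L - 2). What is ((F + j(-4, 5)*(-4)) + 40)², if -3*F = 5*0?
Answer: 7744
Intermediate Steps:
j(T, L) = T*(-2 + L)
F = 0 (F = -5*0/3 = -⅓*0 = 0)
((F + j(-4, 5)*(-4)) + 40)² = ((0 - 4*(-2 + 5)*(-4)) + 40)² = ((0 - 4*3*(-4)) + 40)² = ((0 - 12*(-4)) + 40)² = ((0 + 48) + 40)² = (48 + 40)² = 88² = 7744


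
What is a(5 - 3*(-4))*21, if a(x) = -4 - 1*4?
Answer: -168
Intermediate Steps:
a(x) = -8 (a(x) = -4 - 4 = -8)
a(5 - 3*(-4))*21 = -8*21 = -168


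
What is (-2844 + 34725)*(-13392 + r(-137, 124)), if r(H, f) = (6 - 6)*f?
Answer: -426950352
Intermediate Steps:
r(H, f) = 0 (r(H, f) = 0*f = 0)
(-2844 + 34725)*(-13392 + r(-137, 124)) = (-2844 + 34725)*(-13392 + 0) = 31881*(-13392) = -426950352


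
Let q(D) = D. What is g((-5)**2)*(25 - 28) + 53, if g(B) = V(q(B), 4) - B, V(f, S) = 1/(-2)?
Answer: 259/2 ≈ 129.50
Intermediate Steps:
V(f, S) = -1/2
g(B) = -1/2 - B
g((-5)**2)*(25 - 28) + 53 = (-1/2 - 1*(-5)**2)*(25 - 28) + 53 = (-1/2 - 1*25)*(-3) + 53 = (-1/2 - 25)*(-3) + 53 = -51/2*(-3) + 53 = 153/2 + 53 = 259/2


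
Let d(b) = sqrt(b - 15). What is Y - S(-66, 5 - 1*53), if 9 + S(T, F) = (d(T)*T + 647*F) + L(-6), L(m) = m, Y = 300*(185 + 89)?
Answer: 113271 + 594*I ≈ 1.1327e+5 + 594.0*I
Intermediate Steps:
Y = 82200 (Y = 300*274 = 82200)
d(b) = sqrt(-15 + b)
S(T, F) = -15 + 647*F + T*sqrt(-15 + T) (S(T, F) = -9 + ((sqrt(-15 + T)*T + 647*F) - 6) = -9 + ((T*sqrt(-15 + T) + 647*F) - 6) = -9 + ((647*F + T*sqrt(-15 + T)) - 6) = -9 + (-6 + 647*F + T*sqrt(-15 + T)) = -15 + 647*F + T*sqrt(-15 + T))
Y - S(-66, 5 - 1*53) = 82200 - (-15 + 647*(5 - 1*53) - 66*sqrt(-15 - 66)) = 82200 - (-15 + 647*(5 - 53) - 594*I) = 82200 - (-15 + 647*(-48) - 594*I) = 82200 - (-15 - 31056 - 594*I) = 82200 - (-31071 - 594*I) = 82200 + (31071 + 594*I) = 113271 + 594*I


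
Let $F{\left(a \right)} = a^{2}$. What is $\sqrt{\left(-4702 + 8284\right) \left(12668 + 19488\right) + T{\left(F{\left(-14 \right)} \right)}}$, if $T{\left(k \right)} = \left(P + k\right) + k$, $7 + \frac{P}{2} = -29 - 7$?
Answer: $3 \sqrt{12798122} \approx 10732.0$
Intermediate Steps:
$P = -86$ ($P = -14 + 2 \left(-29 - 7\right) = -14 + 2 \left(-36\right) = -14 - 72 = -86$)
$T{\left(k \right)} = -86 + 2 k$ ($T{\left(k \right)} = \left(-86 + k\right) + k = -86 + 2 k$)
$\sqrt{\left(-4702 + 8284\right) \left(12668 + 19488\right) + T{\left(F{\left(-14 \right)} \right)}} = \sqrt{\left(-4702 + 8284\right) \left(12668 + 19488\right) - \left(86 - 2 \left(-14\right)^{2}\right)} = \sqrt{3582 \cdot 32156 + \left(-86 + 2 \cdot 196\right)} = \sqrt{115182792 + \left(-86 + 392\right)} = \sqrt{115182792 + 306} = \sqrt{115183098} = 3 \sqrt{12798122}$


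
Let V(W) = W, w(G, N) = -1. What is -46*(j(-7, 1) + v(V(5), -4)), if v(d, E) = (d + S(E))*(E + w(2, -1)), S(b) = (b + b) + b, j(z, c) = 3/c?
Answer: -1748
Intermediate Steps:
S(b) = 3*b (S(b) = 2*b + b = 3*b)
v(d, E) = (-1 + E)*(d + 3*E) (v(d, E) = (d + 3*E)*(E - 1) = (d + 3*E)*(-1 + E) = (-1 + E)*(d + 3*E))
-46*(j(-7, 1) + v(V(5), -4)) = -46*(3/1 + (-1*5 - 3*(-4) + 3*(-4)**2 - 4*5)) = -46*(3*1 + (-5 + 12 + 3*16 - 20)) = -46*(3 + (-5 + 12 + 48 - 20)) = -46*(3 + 35) = -46*38 = -1748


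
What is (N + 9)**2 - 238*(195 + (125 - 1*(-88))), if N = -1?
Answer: -97040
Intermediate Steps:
(N + 9)**2 - 238*(195 + (125 - 1*(-88))) = (-1 + 9)**2 - 238*(195 + (125 - 1*(-88))) = 8**2 - 238*(195 + (125 + 88)) = 64 - 238*(195 + 213) = 64 - 238*408 = 64 - 97104 = -97040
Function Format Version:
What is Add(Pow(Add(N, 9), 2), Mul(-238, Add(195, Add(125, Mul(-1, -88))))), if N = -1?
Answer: -97040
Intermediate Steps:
Add(Pow(Add(N, 9), 2), Mul(-238, Add(195, Add(125, Mul(-1, -88))))) = Add(Pow(Add(-1, 9), 2), Mul(-238, Add(195, Add(125, Mul(-1, -88))))) = Add(Pow(8, 2), Mul(-238, Add(195, Add(125, 88)))) = Add(64, Mul(-238, Add(195, 213))) = Add(64, Mul(-238, 408)) = Add(64, -97104) = -97040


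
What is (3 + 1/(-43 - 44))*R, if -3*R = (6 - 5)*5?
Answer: -1300/261 ≈ -4.9808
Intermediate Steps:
R = -5/3 (R = -(6 - 5)*5/3 = -5/3 ≈ -1.6667)
(3 + 1/(-43 - 44))*R = (3 + 1/(-43 - 44))*(-5/3) = (3 + 1/(-87))*(-5/3) = (3 - 1/87)*(-5/3) = (260/87)*(-5/3) = -1300/261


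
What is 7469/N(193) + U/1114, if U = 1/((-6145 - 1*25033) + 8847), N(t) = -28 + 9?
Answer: -185804326265/472657946 ≈ -393.11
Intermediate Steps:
N(t) = -19
U = -1/22331 (U = 1/((-6145 - 25033) + 8847) = 1/(-31178 + 8847) = 1/(-22331) = -1/22331 ≈ -4.4781e-5)
7469/N(193) + U/1114 = 7469/(-19) - 1/22331/1114 = 7469*(-1/19) - 1/22331*1/1114 = -7469/19 - 1/24876734 = -185804326265/472657946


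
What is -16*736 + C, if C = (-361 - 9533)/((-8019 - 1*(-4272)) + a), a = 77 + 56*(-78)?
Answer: -47322797/4019 ≈ -11775.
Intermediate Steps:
a = -4291 (a = 77 - 4368 = -4291)
C = 4947/4019 (C = (-361 - 9533)/((-8019 - 1*(-4272)) - 4291) = -9894/((-8019 + 4272) - 4291) = -9894/(-3747 - 4291) = -9894/(-8038) = -9894*(-1/8038) = 4947/4019 ≈ 1.2309)
-16*736 + C = -16*736 + 4947/4019 = -11776 + 4947/4019 = -47322797/4019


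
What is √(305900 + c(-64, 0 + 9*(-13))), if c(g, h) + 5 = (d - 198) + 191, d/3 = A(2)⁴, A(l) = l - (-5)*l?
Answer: 4*√23006 ≈ 606.71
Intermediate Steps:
A(l) = 6*l (A(l) = l + 5*l = 6*l)
d = 62208 (d = 3*(6*2)⁴ = 3*12⁴ = 3*20736 = 62208)
c(g, h) = 62196 (c(g, h) = -5 + ((62208 - 198) + 191) = -5 + (62010 + 191) = -5 + 62201 = 62196)
√(305900 + c(-64, 0 + 9*(-13))) = √(305900 + 62196) = √368096 = 4*√23006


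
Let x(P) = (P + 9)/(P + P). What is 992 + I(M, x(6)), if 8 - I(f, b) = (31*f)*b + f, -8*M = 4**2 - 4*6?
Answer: 3841/4 ≈ 960.25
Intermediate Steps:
x(P) = (9 + P)/(2*P) (x(P) = (9 + P)/((2*P)) = (9 + P)*(1/(2*P)) = (9 + P)/(2*P))
M = 1 (M = -(4**2 - 4*6)/8 = -(16 - 24)/8 = -1/8*(-8) = 1)
I(f, b) = 8 - f - 31*b*f (I(f, b) = 8 - ((31*f)*b + f) = 8 - (31*b*f + f) = 8 - (f + 31*b*f) = 8 + (-f - 31*b*f) = 8 - f - 31*b*f)
992 + I(M, x(6)) = 992 + (8 - 1*1 - 31*(1/2)*(9 + 6)/6*1) = 992 + (8 - 1 - 31*(1/2)*(1/6)*15*1) = 992 + (8 - 1 - 31*5/4*1) = 992 + (8 - 1 - 155/4) = 992 - 127/4 = 3841/4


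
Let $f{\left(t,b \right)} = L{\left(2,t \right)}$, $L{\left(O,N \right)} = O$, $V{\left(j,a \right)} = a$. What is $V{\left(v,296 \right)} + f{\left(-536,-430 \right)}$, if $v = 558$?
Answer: $298$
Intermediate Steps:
$f{\left(t,b \right)} = 2$
$V{\left(v,296 \right)} + f{\left(-536,-430 \right)} = 296 + 2 = 298$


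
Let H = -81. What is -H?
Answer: 81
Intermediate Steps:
-H = -1*(-81) = 81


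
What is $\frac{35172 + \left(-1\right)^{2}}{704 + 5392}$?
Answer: $\frac{35173}{6096} \approx 5.7699$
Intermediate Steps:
$\frac{35172 + \left(-1\right)^{2}}{704 + 5392} = \frac{35172 + 1}{6096} = 35173 \cdot \frac{1}{6096} = \frac{35173}{6096}$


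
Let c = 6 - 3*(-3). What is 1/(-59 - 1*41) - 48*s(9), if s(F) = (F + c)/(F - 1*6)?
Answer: -38401/100 ≈ -384.01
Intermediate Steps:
c = 15 (c = 6 + 9 = 15)
s(F) = (15 + F)/(-6 + F) (s(F) = (F + 15)/(F - 1*6) = (15 + F)/(F - 6) = (15 + F)/(-6 + F))
1/(-59 - 1*41) - 48*s(9) = 1/(-59 - 1*41) - 48*(15 + 9)/(-6 + 9) = 1/(-59 - 41) - 48*24/3 = 1/(-100) - 16*24 = -1/100 - 48*8 = -1/100 - 384 = -38401/100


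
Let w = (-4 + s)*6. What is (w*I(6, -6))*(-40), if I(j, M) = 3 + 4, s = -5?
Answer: 15120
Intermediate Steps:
w = -54 (w = (-4 - 5)*6 = -9*6 = -54)
I(j, M) = 7
(w*I(6, -6))*(-40) = -54*7*(-40) = -378*(-40) = 15120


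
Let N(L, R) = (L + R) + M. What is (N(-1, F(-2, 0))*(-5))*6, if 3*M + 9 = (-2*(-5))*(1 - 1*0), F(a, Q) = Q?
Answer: 20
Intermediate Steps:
M = ⅓ (M = -3 + ((-2*(-5))*(1 - 1*0))/3 = -3 + (10*(1 + 0))/3 = -3 + (10*1)/3 = -3 + (⅓)*10 = -3 + 10/3 = ⅓ ≈ 0.33333)
N(L, R) = ⅓ + L + R (N(L, R) = (L + R) + ⅓ = ⅓ + L + R)
(N(-1, F(-2, 0))*(-5))*6 = ((⅓ - 1 + 0)*(-5))*6 = -⅔*(-5)*6 = (10/3)*6 = 20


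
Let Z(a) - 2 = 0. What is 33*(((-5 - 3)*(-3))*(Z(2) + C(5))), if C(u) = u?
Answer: 5544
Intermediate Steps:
Z(a) = 2 (Z(a) = 2 + 0 = 2)
33*(((-5 - 3)*(-3))*(Z(2) + C(5))) = 33*(((-5 - 3)*(-3))*(2 + 5)) = 33*(-8*(-3)*7) = 33*(24*7) = 33*168 = 5544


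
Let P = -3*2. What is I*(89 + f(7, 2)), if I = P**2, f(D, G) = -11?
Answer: 2808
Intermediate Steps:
P = -6
I = 36 (I = (-6)**2 = 36)
I*(89 + f(7, 2)) = 36*(89 - 11) = 36*78 = 2808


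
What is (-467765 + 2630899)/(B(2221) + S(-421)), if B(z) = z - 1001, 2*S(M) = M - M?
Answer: 1081567/610 ≈ 1773.1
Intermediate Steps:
S(M) = 0 (S(M) = (M - M)/2 = (1/2)*0 = 0)
B(z) = -1001 + z
(-467765 + 2630899)/(B(2221) + S(-421)) = (-467765 + 2630899)/((-1001 + 2221) + 0) = 2163134/(1220 + 0) = 2163134/1220 = 2163134*(1/1220) = 1081567/610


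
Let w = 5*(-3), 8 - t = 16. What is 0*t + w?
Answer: -15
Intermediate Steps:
t = -8 (t = 8 - 1*16 = 8 - 16 = -8)
w = -15
0*t + w = 0*(-8) - 15 = 0 - 15 = -15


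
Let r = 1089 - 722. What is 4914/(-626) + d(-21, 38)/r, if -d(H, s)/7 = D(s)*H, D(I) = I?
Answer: 846699/114871 ≈ 7.3709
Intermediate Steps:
r = 367
d(H, s) = -7*H*s (d(H, s) = -7*s*H = -7*H*s)
4914/(-626) + d(-21, 38)/r = 4914/(-626) - 7*(-21)*38/367 = 4914*(-1/626) + 5586*(1/367) = -2457/313 + 5586/367 = 846699/114871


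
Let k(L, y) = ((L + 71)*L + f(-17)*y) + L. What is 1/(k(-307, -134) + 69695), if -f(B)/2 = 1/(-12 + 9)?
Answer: 3/425252 ≈ 7.0546e-6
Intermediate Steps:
f(B) = ⅔ (f(B) = -2/(-12 + 9) = -2/(-3) = -2*(-⅓) = ⅔)
k(L, y) = L + 2*y/3 + L*(71 + L) (k(L, y) = ((L + 71)*L + 2*y/3) + L = ((71 + L)*L + 2*y/3) + L = (L*(71 + L) + 2*y/3) + L = (2*y/3 + L*(71 + L)) + L = L + 2*y/3 + L*(71 + L))
1/(k(-307, -134) + 69695) = 1/(((-307)² + 72*(-307) + (⅔)*(-134)) + 69695) = 1/((94249 - 22104 - 268/3) + 69695) = 1/(216167/3 + 69695) = 1/(425252/3) = 3/425252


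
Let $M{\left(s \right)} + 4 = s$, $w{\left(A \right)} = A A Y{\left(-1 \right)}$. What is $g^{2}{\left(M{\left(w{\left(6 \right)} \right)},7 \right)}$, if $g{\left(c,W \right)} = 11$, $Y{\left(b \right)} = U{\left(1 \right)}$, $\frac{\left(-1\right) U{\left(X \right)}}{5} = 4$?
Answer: $121$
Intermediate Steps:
$U{\left(X \right)} = -20$ ($U{\left(X \right)} = \left(-5\right) 4 = -20$)
$Y{\left(b \right)} = -20$
$w{\left(A \right)} = - 20 A^{2}$ ($w{\left(A \right)} = A A \left(-20\right) = A^{2} \left(-20\right) = - 20 A^{2}$)
$M{\left(s \right)} = -4 + s$
$g^{2}{\left(M{\left(w{\left(6 \right)} \right)},7 \right)} = 11^{2} = 121$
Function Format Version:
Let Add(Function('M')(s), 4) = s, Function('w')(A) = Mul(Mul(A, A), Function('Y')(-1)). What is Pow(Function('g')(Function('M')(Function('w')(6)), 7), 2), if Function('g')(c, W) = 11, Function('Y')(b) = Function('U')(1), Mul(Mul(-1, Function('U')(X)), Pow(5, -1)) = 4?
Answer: 121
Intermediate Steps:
Function('U')(X) = -20 (Function('U')(X) = Mul(-5, 4) = -20)
Function('Y')(b) = -20
Function('w')(A) = Mul(-20, Pow(A, 2)) (Function('w')(A) = Mul(Mul(A, A), -20) = Mul(Pow(A, 2), -20) = Mul(-20, Pow(A, 2)))
Function('M')(s) = Add(-4, s)
Pow(Function('g')(Function('M')(Function('w')(6)), 7), 2) = Pow(11, 2) = 121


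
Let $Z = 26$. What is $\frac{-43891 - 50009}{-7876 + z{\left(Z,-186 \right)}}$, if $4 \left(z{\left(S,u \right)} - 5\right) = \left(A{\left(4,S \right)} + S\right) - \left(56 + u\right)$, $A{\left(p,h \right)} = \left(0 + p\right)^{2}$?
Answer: $\frac{23475}{1957} \approx 11.995$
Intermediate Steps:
$A{\left(p,h \right)} = p^{2}$
$z{\left(S,u \right)} = -5 - \frac{u}{4} + \frac{S}{4}$ ($z{\left(S,u \right)} = 5 + \frac{\left(4^{2} + S\right) - \left(56 + u\right)}{4} = 5 + \frac{\left(16 + S\right) - \left(56 + u\right)}{4} = 5 + \frac{-40 + S - u}{4} = 5 - \left(10 - \frac{S}{4} + \frac{u}{4}\right) = -5 - \frac{u}{4} + \frac{S}{4}$)
$\frac{-43891 - 50009}{-7876 + z{\left(Z,-186 \right)}} = \frac{-43891 - 50009}{-7876 - -48} = - \frac{93900}{-7876 + \left(-5 + \frac{93}{2} + \frac{13}{2}\right)} = - \frac{93900}{-7876 + 48} = - \frac{93900}{-7828} = \left(-93900\right) \left(- \frac{1}{7828}\right) = \frac{23475}{1957}$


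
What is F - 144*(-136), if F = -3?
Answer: 19581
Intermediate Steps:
F - 144*(-136) = -3 - 144*(-136) = -3 + 19584 = 19581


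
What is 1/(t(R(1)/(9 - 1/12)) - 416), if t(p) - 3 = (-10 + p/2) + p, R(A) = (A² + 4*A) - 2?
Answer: -107/45207 ≈ -0.0023669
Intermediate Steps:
R(A) = -2 + A² + 4*A
t(p) = -7 + 3*p/2 (t(p) = 3 + ((-10 + p/2) + p) = 3 + (-10 + 3*p/2) = -7 + 3*p/2)
1/(t(R(1)/(9 - 1/12)) - 416) = 1/((-7 + 3*((-2 + 1² + 4*1)/(9 - 1/12))/2) - 416) = 1/((-7 + 3*((-2 + 1 + 4)/(9 - 1*1/12))/2) - 416) = 1/((-7 + 3*(3/(9 - 1/12))/2) - 416) = 1/((-7 + 3*(3/(107/12))/2) - 416) = 1/((-7 + 3*(3*(12/107))/2) - 416) = 1/((-7 + (3/2)*(36/107)) - 416) = 1/((-7 + 54/107) - 416) = 1/(-695/107 - 416) = 1/(-45207/107) = -107/45207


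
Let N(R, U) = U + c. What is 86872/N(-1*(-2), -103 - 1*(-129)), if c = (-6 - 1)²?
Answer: 86872/75 ≈ 1158.3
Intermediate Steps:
c = 49 (c = (-7)² = 49)
N(R, U) = 49 + U (N(R, U) = U + 49 = 49 + U)
86872/N(-1*(-2), -103 - 1*(-129)) = 86872/(49 + (-103 - 1*(-129))) = 86872/(49 + (-103 + 129)) = 86872/(49 + 26) = 86872/75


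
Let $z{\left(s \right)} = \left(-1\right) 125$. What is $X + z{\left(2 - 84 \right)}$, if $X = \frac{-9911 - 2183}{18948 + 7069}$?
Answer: $- \frac{3264219}{26017} \approx -125.46$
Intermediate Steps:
$z{\left(s \right)} = -125$
$X = - \frac{12094}{26017} \approx -0.46485$
$X + z{\left(2 - 84 \right)} = - \frac{12094}{26017} - 125 = - \frac{3264219}{26017}$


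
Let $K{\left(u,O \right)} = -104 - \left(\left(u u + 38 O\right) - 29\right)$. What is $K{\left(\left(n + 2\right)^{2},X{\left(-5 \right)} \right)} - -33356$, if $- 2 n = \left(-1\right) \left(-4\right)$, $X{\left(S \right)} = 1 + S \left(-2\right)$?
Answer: $32863$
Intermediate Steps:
$X{\left(S \right)} = 1 - 2 S$
$n = -2$ ($n = - \frac{\left(-1\right) \left(-4\right)}{2} = \left(- \frac{1}{2}\right) 4 = -2$)
$K{\left(u,O \right)} = -75 - u^{2} - 38 O$ ($K{\left(u,O \right)} = -104 - \left(\left(u^{2} + 38 O\right) - 29\right) = -104 - \left(-29 + u^{2} + 38 O\right) = -75 - u^{2} - 38 O$)
$K{\left(\left(n + 2\right)^{2},X{\left(-5 \right)} \right)} - -33356 = \left(-75 - \left(\left(-2 + 2\right)^{2}\right)^{2} - 38 \left(1 - -10\right)\right) - -33356 = \left(-75 - \left(0^{2}\right)^{2} - 38 \left(1 + 10\right)\right) + 33356 = \left(-75 - 0^{2} - 418\right) + 33356 = \left(-75 - 0 - 418\right) + 33356 = \left(-75 + 0 - 418\right) + 33356 = -493 + 33356 = 32863$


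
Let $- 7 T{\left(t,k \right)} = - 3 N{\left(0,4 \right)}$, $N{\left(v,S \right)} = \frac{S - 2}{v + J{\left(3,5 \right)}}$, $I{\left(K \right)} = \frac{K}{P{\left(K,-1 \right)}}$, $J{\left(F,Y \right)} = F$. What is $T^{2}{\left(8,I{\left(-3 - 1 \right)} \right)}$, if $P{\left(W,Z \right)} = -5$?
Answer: $\frac{4}{49} \approx 0.081633$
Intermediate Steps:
$I{\left(K \right)} = - \frac{K}{5}$ ($I{\left(K \right)} = \frac{K}{-5} = K \left(- \frac{1}{5}\right) = - \frac{K}{5}$)
$N{\left(v,S \right)} = \frac{-2 + S}{3 + v}$ ($N{\left(v,S \right)} = \frac{S - 2}{v + 3} = \frac{-2 + S}{3 + v}$)
$T{\left(t,k \right)} = \frac{2}{7}$ ($T{\left(t,k \right)} = - \frac{\left(-3\right) \frac{-2 + 4}{3 + 0}}{7} = - \frac{\left(-3\right) \frac{1}{3} \cdot 2}{7} = - \frac{\left(-3\right) \frac{2}{3}}{7} = \left(- \frac{1}{7}\right) \left(-2\right) = \frac{2}{7}$)
$T^{2}{\left(8,I{\left(-3 - 1 \right)} \right)} = \left(\frac{2}{7}\right)^{2} = \frac{4}{49}$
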